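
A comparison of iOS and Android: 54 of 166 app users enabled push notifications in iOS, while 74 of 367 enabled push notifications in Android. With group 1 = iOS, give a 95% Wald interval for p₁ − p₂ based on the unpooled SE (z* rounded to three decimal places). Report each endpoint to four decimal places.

(0.0414, 0.2059)

p̂₁ = 0.32530, p̂₂ = 0.20163, so the observed difference is 0.12367.
SE = √(0.001322171 + 0.000438633) = √0.001760804 = 0.041962.
For 95% confidence, z* = 1.960. Margin of error = 0.08225.
So the interval runs from 0.0414 to 0.2059.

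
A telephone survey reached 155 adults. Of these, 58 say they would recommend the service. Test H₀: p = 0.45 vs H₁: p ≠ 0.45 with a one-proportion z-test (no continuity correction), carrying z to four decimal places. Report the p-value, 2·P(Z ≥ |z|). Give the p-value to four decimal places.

p-value = 0.0578

The sample proportion is 58/155 = 0.37419.
SE₀ = √(0.45·0.55/155) = 0.039960.
Test statistic (full precision, shown to 4 dp): z = (58/155 − 0.45)/SE₀ ≈ -1.8971.
From the standard normal, 2·P(Z ≥ |z|) = 0.0578.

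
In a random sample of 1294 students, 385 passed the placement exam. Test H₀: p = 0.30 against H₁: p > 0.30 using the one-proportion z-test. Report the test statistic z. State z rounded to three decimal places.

With x = 385 successes in n = 1294, p̂ = 0.29753.
Null standard error: √(0.30·0.70/1294) = √0.000162287 = 0.012739.
z = (p̂ − p₀)/SE = (0.29753 − 0.30)/0.012739 = -0.194.

z = -0.194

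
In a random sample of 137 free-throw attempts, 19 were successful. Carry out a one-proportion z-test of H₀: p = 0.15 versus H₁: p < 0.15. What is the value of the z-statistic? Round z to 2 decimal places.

p̂ = 19/137 = 0.13869.
SE₀ = √(0.15·0.85/137) = 0.030507.
z = (0.13869 − 0.15)/0.030507 = -0.01131/0.030507 = -0.37.

z = -0.37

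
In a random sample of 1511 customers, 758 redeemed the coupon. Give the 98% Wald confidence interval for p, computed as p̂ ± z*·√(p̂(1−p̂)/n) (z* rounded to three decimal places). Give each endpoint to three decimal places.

With x = 758 successes in n = 1511, p̂ = 0.50165.
Standard error of p̂: √(0.249997/1511) = √0.000165452 = 0.012863.
z* = 2.326 at the 98% level.
Margin of error: 2.326 × 0.012863 = 0.02992.
So the interval runs from 0.472 to 0.532.

(0.472, 0.532)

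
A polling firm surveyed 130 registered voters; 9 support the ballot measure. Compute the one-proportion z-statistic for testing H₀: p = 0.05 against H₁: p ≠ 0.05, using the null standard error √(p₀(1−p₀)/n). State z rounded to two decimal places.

z = 1.01

With x = 9 successes in n = 130, p̂ = 0.06923.
SE₀ = √(0.05·0.95/130) = 0.019115.
Test statistic: z = 0.01923/0.019115 = 1.01.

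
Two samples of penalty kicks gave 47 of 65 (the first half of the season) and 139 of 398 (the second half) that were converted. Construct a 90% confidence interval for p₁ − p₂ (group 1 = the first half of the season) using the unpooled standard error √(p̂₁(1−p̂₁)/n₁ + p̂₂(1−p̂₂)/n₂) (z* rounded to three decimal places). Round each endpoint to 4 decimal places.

(0.2744, 0.4732)

p̂₁ = 0.72308, p̂₂ = 0.34925, so the observed difference is 0.37383.
SE = √(0.003080564 + 0.000571038) = √0.003651602 = 0.060428.
z* = 1.645 at the 90% level. Margin of error = 0.09940.
Interval: 0.37383 ± 0.09940 → (0.2744, 0.4732).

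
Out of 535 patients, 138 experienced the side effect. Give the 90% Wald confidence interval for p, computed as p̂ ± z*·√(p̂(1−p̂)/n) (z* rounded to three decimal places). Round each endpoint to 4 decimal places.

(0.2268, 0.2891)

With x = 138 successes in n = 535, p̂ = 0.25794.
SE(p̂) = √(0.25794·0.74206/535) = 0.018915.
For 90% confidence, z* = 1.645.
Margin = 1.645·0.018915 = 0.03112.
So the interval runs from 0.2268 to 0.2891.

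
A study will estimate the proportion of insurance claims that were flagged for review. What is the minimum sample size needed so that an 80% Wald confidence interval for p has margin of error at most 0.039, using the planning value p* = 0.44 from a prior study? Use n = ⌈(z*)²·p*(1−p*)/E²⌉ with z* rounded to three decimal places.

n = 267

The 80% critical value is z* = 1.282.
p*(1−p*) = 0.2464.
Required n before rounding: 1.643524 × 0.2464 / 0.039² = 266.249.
⌈266.249⌉ = 267.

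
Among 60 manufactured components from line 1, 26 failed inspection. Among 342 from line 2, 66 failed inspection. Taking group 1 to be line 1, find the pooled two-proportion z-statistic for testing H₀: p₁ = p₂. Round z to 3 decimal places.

p̂₁ = 26/60 = 0.43333, p̂₂ = 66/342 = 0.19298.
Pooled p̂ = (26+66)/(60+342) = 92/402 = 0.22886.
SE = √[p̂(1−p̂)(1/n₁+1/n₂)] = √[0.22886·0.77114·(1/60+1/342)] ≈ 0.058799.
z = (p̂₁ − p̂₂)/SE = (0.43333 − 0.19298)/0.058799 = 0.24035/0.058799 = 4.088.

z = 4.088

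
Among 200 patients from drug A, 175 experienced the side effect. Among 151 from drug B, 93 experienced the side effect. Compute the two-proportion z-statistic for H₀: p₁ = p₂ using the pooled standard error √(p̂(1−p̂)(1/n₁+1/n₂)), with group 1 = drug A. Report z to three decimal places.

Sample proportions: p̂₁ = 175/200 = 0.87500 and p̂₂ = 93/151 = 0.61589.
Pooled p̂ = (175+93)/(200+151) = 268/351 = 0.76353.
Pooled SE = √[0.1805505·0.01162252] ≈ 0.045809.
z = 0.25911/0.045809 = 5.656.

z = 5.656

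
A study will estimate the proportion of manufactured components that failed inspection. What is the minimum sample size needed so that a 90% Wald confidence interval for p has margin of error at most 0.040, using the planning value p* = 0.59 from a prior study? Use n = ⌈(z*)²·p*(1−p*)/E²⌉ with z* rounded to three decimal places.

z* = 1.645 at the 90% level.
p*(1−p*) = 0.2419.
Required n before rounding: 2.706025 × 0.2419 / 0.040² = 409.117.
⌈409.117⌉ = 410.

n = 410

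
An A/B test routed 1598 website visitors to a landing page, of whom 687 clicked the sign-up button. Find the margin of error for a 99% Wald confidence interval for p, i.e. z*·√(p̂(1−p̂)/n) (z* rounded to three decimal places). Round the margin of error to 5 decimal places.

Sample proportion p̂ = 687/1598 = 0.42991.
SE = √(p̂(1−p̂)/n) = √(0.245088/1598) = 0.012384.
z* = 2.576 at the 99% level.
Margin of error = z*·SE = 2.576 × 0.012384 = 0.03190.

ME = 0.03190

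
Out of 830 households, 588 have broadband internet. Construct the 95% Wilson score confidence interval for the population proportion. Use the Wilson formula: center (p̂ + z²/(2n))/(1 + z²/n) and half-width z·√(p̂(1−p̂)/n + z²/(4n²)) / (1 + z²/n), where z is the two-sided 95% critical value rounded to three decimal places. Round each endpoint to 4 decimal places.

Here p̂ = 588/830 = 0.70843 and z = 1.960 (z² = 3.841600).
Denominator 1 + z²/n = 1 + 3.841600/830 = 1.004628.
Adjusted center: (0.70843 + z²/(2n))/1.004628 = 0.70747.
Radicand: p̂(1−p̂)/n + z²/(4n²) = 0.000248862 + 0.000001394 = 0.000250256.
Half-width = z·√(radicand)/denom = 1.960·0.015819/1.004628 = 0.03086.
Interval: 0.70747 ± 0.03086 → (0.6766, 0.7383).

(0.6766, 0.7383)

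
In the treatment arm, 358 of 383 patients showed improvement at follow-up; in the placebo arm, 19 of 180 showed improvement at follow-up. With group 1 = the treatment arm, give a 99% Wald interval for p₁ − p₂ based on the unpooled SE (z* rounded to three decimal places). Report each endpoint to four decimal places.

(0.7618, 0.8965)

p̂₁ = 0.93473, p̂₂ = 0.10556, so the observed difference is 0.82917.
Unpooled SE = √(p̂₁(1−p̂₁)/n₁ + p̂₂(1−p̂₂)/n₂) = √(0.000159304 + 0.000524520) = 0.026150.
For 99% confidence, z* = 2.576. Margin of error = 0.06736.
So the interval runs from 0.7618 to 0.8965.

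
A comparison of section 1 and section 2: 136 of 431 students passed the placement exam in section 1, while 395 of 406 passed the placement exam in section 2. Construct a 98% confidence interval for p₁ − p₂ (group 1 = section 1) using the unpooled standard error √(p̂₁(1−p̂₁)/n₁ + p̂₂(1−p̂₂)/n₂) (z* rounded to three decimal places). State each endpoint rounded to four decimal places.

(-0.7127, -0.6020)

p̂₁ = 136/431 = 0.31555, p̂₂ = 395/406 = 0.97291; p̂₁ − p̂₂ = -0.65736.
Unpooled SE = √(p̂₁(1−p̂₁)/n₁ + p̂₂(1−p̂₂)/n₂) = √(0.000501105 + 0.000064925) = 0.023791.
z* = 2.326 at the 98% level. Margin = 2.326·0.023791 = 0.05534.
Interval: -0.65736 ± 0.05534 → (-0.7127, -0.6020).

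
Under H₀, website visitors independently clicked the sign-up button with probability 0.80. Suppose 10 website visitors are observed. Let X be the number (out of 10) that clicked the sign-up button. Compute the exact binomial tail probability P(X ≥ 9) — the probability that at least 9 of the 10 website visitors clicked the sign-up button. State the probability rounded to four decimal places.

P = 0.3758

X is binomial with n = 10 and p = 0.80.
P(X ≥ 9) = C(10,9)·0.80^9·0.20^1 + C(10,10)·0.80^10·0.20^0.
= 0.268435 + 0.107374 = 0.3758.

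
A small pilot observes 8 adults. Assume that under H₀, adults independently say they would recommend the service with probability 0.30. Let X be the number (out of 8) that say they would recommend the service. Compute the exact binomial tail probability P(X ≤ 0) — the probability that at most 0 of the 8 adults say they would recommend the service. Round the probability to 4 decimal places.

P = 0.0576

X ~ Binomial(n=8, p=0.30).
P(X ≤ 0) = C(8,0)·0.30^0·0.70^8.
= 0.057648 = 0.0576.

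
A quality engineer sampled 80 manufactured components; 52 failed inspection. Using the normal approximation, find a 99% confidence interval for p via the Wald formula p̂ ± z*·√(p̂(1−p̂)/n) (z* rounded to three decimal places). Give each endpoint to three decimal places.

The sample proportion is 52/80 = 0.65000.
SE = √(p̂(1−p̂)/n) = √(0.227500/80) = 0.053327.
z* = 2.576 at the 99% level.
Margin = 2.576·0.053327 = 0.13737.
CI: 0.65000 ± 0.13737 = (0.513, 0.787).

(0.513, 0.787)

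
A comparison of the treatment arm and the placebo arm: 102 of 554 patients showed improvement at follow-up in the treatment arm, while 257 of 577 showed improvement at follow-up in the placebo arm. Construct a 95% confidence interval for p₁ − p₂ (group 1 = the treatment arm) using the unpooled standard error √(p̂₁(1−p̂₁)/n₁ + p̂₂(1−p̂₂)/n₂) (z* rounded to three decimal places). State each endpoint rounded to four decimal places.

(-0.3131, -0.2095)

p̂₁ = 0.18412, p̂₂ = 0.44541, so the observed difference is -0.26129.
Unpooled SE = √(p̂₁(1−p̂₁)/n₁ + p̂₂(1−p̂₂)/n₂) = √(0.000271150 + 0.000428110) = 0.026444.
For 95% confidence, z* = 1.960. Margin = 1.960·0.026444 = 0.05183.
So the interval runs from -0.3131 to -0.2095.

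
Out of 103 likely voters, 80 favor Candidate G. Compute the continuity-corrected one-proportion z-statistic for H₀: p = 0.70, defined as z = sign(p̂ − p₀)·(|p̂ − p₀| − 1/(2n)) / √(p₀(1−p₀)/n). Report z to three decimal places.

p̂ = 80/103 = 0.77670. p̂ − p₀ = 0.076699.
1/(2n) = 0.004854.
Corrected numerator: |0.076699| − 0.004854 = 0.071845.
SE₀ = √(0.70·0.30/103) = 0.045153.
z = (+)0.071845/0.045153 = 1.591.

z = 1.591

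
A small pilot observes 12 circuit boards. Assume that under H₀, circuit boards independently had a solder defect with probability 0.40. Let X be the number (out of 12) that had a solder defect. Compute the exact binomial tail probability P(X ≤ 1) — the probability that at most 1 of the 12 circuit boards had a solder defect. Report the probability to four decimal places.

X is binomial with n = 12 and p = 0.40.
P(X ≤ 1) = C(12,0)·0.40^0·0.60^12 + C(12,1)·0.40^1·0.60^11.
= 0.002177 + 0.017414 = 0.0196.

P = 0.0196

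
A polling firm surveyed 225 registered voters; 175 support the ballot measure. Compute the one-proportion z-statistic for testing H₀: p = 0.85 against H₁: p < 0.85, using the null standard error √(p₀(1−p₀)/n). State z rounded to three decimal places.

z = -3.034

With x = 175 successes in n = 225, p̂ = 0.77778.
Null standard error: √(0.85·0.15/225) = √0.000566667 = 0.023805.
Test statistic: z = -0.07222/0.023805 = -3.034.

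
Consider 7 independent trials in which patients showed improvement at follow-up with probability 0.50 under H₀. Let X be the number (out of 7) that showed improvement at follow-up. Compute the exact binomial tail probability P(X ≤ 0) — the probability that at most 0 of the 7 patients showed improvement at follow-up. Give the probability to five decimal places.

P = 0.00781

X is binomial with n = 7 and p = 0.50.
P(X ≤ 0) = C(7,0)·0.50^0·0.50^7.
= 0.007812 = 0.00781.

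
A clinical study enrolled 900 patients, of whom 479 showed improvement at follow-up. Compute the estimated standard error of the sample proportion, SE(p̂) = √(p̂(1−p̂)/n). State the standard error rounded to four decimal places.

Sample proportion p̂ = 479/900 = 0.53222.
p̂(1−p̂) = 0.248962.
SE = √(0.248962/900) = √0.000276624 = 0.0166.

SE = 0.0166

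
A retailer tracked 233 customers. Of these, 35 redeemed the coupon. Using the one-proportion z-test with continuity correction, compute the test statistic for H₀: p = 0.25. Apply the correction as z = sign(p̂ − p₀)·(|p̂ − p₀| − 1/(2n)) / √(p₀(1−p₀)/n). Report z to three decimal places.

z = -3.442

Sample proportion p̂ = 35/233 = 0.15021. p̂ − p₀ = -0.099785.
1/(2n) = 0.002146.
Corrected numerator: |-0.099785| − 0.002146 = 0.097639.
Null standard error: √(0.25·0.75/233) = √0.000804721 = 0.028368.
z = −0.097639/0.028368 = -3.442.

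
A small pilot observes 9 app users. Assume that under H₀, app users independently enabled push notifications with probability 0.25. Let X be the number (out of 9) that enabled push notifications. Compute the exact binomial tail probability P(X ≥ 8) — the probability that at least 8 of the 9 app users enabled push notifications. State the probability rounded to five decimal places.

X ~ Binomial(n=9, p=0.25).
P(X ≥ 8) = C(9,8)·0.25^8·0.75^1 + C(9,9)·0.25^9·0.75^0.
= 0.000103 + 0.000004 = 0.00011.

P = 0.00011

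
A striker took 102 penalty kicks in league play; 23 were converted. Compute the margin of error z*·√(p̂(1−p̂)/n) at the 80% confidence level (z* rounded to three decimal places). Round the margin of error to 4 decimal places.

ME = 0.0530

p̂ = 23/102 = 0.22549.
SE(p̂) = √(0.22549·0.77451/102) = 0.041379.
For 80% confidence, z* = 1.282.
ME = 1.282·0.041379 = 0.0530.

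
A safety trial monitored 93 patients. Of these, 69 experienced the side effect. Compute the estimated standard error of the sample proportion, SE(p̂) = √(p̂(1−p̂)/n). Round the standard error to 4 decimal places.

SE = 0.0454

With x = 69 successes in n = 93, p̂ = 0.74194.
p̂(1−p̂) = 0.74194·0.25806 = 0.191465.
SE = √(0.191465/93) = √0.002058763 = 0.0454.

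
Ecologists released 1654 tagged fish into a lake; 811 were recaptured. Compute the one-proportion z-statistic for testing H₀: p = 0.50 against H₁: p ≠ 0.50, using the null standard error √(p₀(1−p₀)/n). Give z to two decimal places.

With x = 811 successes in n = 1654, p̂ = 0.49033.
Under H₀, SE = √(p₀(1−p₀)/n) = √(0.50·0.50/1654) = √0.000151149 = 0.012294.
Test statistic: z = -0.00967/0.012294 = -0.79.

z = -0.79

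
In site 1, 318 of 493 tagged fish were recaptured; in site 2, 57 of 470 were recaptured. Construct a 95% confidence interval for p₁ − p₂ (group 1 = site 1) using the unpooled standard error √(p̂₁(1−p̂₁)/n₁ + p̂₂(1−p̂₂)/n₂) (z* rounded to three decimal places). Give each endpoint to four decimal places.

(0.4722, 0.5753)

p̂₁ = 0.64503, p̂₂ = 0.12128, so the observed difference is 0.52375.
Unpooled SE = √(p̂₁(1−p̂₁)/n₁ + p̂₂(1−p̂₂)/n₂) = √(0.000464434 + 0.000226742) = 0.026290.
For 95% confidence, z* = 1.960. Margin of error = 0.05153.
Interval: 0.52375 ± 0.05153 → (0.4722, 0.5753).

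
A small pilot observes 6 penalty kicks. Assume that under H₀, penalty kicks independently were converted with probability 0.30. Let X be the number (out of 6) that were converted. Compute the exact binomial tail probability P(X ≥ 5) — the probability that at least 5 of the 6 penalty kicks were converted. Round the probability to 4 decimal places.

X is binomial with n = 6 and p = 0.30.
P(X ≥ 5) = C(6,5)·0.30^5·0.70^1 + C(6,6)·0.30^6·0.70^0.
= 0.010206 + 0.000729 = 0.0109.

P = 0.0109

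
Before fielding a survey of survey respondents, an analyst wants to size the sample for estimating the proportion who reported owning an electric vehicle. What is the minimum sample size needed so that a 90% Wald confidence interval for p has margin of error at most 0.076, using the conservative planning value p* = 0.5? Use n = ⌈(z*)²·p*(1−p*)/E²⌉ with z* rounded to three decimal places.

n = 118

z* = 1.645 at the 90% level.
p*(1−p*) = 0.50·0.50 = 0.2500.
Required n before rounding: 2.706025 × 0.2500 / 0.076² = 117.124.
Rounding up, n = 118.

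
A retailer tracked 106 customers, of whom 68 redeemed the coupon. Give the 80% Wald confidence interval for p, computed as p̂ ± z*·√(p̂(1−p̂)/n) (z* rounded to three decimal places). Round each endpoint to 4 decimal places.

(0.5818, 0.7012)

p̂ = 68/106 = 0.64151.
Standard error of p̂: √(0.229975/106) = √0.002169576 = 0.046579.
z* = 1.282 at the 80% level.
Margin of error: 1.282 × 0.046579 = 0.05971.
So the interval runs from 0.5818 to 0.7012.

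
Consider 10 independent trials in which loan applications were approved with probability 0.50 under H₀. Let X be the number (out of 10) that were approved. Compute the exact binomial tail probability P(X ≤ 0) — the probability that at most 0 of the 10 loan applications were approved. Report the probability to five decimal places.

P = 0.00098

X is binomial with n = 10 and p = 0.50.
P(X ≤ 0) = C(10,0)·0.50^0·0.50^10.
= 0.000977 = 0.00098.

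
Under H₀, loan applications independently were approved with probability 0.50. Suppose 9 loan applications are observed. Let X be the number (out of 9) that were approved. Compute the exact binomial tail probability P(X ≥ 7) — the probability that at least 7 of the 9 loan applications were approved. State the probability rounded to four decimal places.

X is binomial with n = 9 and p = 0.50.
P(X ≥ 7) = C(9,7)·0.50^7·0.50^2 + C(9,8)·0.50^8·0.50^1 + C(9,9)·0.50^9·0.50^0.
= 0.070312 + 0.017578 + 0.001953 = 0.0898.

P = 0.0898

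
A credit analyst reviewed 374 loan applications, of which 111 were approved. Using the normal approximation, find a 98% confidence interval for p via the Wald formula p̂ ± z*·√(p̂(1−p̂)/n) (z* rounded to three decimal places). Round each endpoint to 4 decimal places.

(0.2418, 0.3517)

Sample proportion p̂ = 111/374 = 0.29679.
SE(p̂) = √(0.29679·0.70321/374) = 0.023623.
For 98% confidence, z* = 2.326.
Margin of error: 2.326 × 0.023623 = 0.05495.
Interval: 0.29679 ± 0.05495 → (0.2418, 0.3517).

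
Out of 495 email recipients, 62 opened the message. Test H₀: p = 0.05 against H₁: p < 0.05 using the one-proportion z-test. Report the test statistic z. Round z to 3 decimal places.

The sample proportion is 62/495 = 0.12525.
Under H₀, SE = √(p₀(1−p₀)/n) = √(0.05·0.95/495) = √0.000095960 = 0.009796.
Test statistic: z = 0.07525/0.009796 = 7.682.

z = 7.682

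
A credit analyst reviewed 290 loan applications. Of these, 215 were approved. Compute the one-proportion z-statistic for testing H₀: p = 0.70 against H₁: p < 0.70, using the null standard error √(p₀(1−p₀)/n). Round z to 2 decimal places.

z = 1.54

p̂ = 215/290 = 0.74138.
Under H₀, SE = √(p₀(1−p₀)/n) = √(0.70·0.30/290) = √0.000724138 = 0.026910.
Test statistic: z = 0.04138/0.026910 = 1.54.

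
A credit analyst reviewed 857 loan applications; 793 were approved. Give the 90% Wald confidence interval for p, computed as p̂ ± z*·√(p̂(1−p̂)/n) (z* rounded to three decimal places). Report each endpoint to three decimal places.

(0.911, 0.940)

The sample proportion is 793/857 = 0.92532.
Standard error of p̂: √(0.069102/857) = √0.000080633 = 0.008980.
The 90% critical value is z* = 1.645.
Margin of error: 1.645 × 0.008980 = 0.01477.
Interval: 0.92532 ± 0.01477 → (0.911, 0.940).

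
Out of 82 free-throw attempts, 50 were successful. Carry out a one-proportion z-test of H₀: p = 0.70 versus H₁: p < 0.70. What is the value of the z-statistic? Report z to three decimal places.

z = -1.783

Sample proportion p̂ = 50/82 = 0.60976.
Null standard error: √(0.70·0.30/82) = √0.002560976 = 0.050606.
Test statistic: z = -0.09024/0.050606 = -1.783.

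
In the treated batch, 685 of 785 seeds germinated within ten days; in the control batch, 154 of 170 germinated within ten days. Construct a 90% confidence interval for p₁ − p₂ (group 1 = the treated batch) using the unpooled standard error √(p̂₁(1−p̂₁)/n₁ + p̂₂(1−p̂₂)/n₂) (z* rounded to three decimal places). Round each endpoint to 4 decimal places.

p̂₁ = 0.87261, p̂₂ = 0.90588, so the observed difference is -0.03327.
Unpooled SE = √(p̂₁(1−p̂₁)/n₁ + p̂₂(1−p̂₂)/n₂) = √(0.000141606 + 0.000501527) = 0.025360.
The 90% critical value is z* = 1.645. Margin = 1.645·0.025360 = 0.04172.
CI: -0.03327 ± 0.04172 = (-0.0750, 0.0084).

(-0.0750, 0.0084)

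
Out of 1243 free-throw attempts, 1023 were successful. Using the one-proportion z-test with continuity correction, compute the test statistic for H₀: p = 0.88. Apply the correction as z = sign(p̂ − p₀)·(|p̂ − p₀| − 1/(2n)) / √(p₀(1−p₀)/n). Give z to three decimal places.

p̂ = 1023/1243 = 0.82301. p̂ − p₀ = -0.056991.
Continuity correction 1/(2n) = 1/2486 = 0.000402.
Corrected numerator: |-0.056991| − 0.000402 = 0.056589.
Null standard error: √(0.88·0.12/1243) = √0.000084956 = 0.009217.
z = −0.056589/0.009217 = -6.140.

z = -6.140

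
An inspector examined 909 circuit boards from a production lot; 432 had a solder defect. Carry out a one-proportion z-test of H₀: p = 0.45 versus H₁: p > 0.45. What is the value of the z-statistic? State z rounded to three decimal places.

z = 1.530

Sample proportion p̂ = 432/909 = 0.47525.
Under H₀, SE = √(p₀(1−p₀)/n) = √(0.45·0.55/909) = √0.000272277 = 0.016501.
z = (p̂ − p₀)/SE = (0.47525 − 0.45)/0.016501 = 1.530.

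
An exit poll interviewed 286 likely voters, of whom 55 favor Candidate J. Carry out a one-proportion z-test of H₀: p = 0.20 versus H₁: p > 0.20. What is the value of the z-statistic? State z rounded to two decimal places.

Sample proportion p̂ = 55/286 = 0.19231.
Under H₀, SE = √(p₀(1−p₀)/n) = √(0.20·0.80/286) = √0.000559441 = 0.023652.
z = (p̂ − p₀)/SE = (0.19231 − 0.20)/0.023652 = -0.33.

z = -0.33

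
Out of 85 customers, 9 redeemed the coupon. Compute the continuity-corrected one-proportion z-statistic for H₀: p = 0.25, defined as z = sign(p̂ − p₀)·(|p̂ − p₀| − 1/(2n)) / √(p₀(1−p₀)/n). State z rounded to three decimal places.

z = -2.943

The sample proportion is 9/85 = 0.10588. p̂ − p₀ = -0.144118.
Continuity correction 1/(2n) = 1/170 = 0.005882.
Corrected numerator: |-0.144118| − 0.005882 = 0.138236.
Under H₀, SE = √(p₀(1−p₀)/n) = √(0.25·0.75/85) = √0.002205882 = 0.046967.
z = −0.138236/0.046967 = -2.943.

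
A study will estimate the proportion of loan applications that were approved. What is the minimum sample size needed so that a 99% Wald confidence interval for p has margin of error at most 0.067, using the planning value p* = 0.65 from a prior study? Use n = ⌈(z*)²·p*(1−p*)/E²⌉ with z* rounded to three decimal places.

For 99% confidence, z* = 2.576.
p*(1−p*) = 0.65·0.35 = 0.2275.
Required n before rounding: 6.635776 × 0.2275 / 0.067² = 336.297.
Rounding up, n = 337.

n = 337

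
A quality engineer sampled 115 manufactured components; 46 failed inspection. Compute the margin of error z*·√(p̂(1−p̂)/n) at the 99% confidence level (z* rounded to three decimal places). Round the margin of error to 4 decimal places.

ME = 0.1177

p̂ = 46/115 = 0.40000.
Standard error of p̂: √(0.240000/115) = √0.002086957 = 0.045683.
For 99% confidence, z* = 2.576.
ME = 2.576·0.045683 = 0.1177.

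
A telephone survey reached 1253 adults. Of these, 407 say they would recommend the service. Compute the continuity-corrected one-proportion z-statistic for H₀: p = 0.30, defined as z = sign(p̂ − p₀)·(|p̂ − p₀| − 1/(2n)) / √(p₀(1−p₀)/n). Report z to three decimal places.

z = 1.886

With x = 407 successes in n = 1253, p̂ = 0.32482. p̂ − p₀ = 0.024820.
1/(2n) = 0.000399.
Corrected numerator: |0.024820| − 0.000399 = 0.024421.
SE₀ = √(0.30·0.70/1253) = 0.012946.
z = (+)0.024421/0.012946 = 1.886.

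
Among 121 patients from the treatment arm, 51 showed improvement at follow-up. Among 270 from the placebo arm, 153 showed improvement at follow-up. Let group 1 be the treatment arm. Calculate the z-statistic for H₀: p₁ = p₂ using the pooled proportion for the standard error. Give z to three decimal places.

z = -2.657

p̂₁ = 51/121 = 0.42149, p̂₂ = 153/270 = 0.56667.
Pooled p̂ = (51+153)/(121+270) = 204/391 = 0.52174.
SE = √[p̂(1−p̂)(1/n₁+1/n₂)] = √[0.52174·0.47826·(1/121+1/270)] ≈ 0.054648.
z = -0.14518/0.054648 = -2.657.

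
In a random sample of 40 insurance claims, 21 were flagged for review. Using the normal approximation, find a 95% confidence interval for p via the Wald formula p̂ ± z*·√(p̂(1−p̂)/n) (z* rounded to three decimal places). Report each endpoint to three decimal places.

p̂ = 21/40 = 0.52500.
SE = √(p̂(1−p̂)/n) = √(0.249375/40) = 0.078958.
The 95% critical value is z* = 1.960.
Margin = 1.960·0.078958 = 0.15476.
So the interval runs from 0.370 to 0.680.

(0.370, 0.680)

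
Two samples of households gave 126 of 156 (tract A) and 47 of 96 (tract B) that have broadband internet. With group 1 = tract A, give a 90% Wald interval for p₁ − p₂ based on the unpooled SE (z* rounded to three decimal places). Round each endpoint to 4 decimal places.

(0.2194, 0.4168)

p̂₁ = 126/156 = 0.80769, p̂₂ = 47/96 = 0.48958; p̂₁ − p̂₂ = 0.31811.
SE = √(0.000995676 + 0.002603036) = √0.003598712 = 0.059989.
For 90% confidence, z* = 1.645. Margin of error = 0.09868.
CI: 0.31811 ± 0.09868 = (0.2194, 0.4168).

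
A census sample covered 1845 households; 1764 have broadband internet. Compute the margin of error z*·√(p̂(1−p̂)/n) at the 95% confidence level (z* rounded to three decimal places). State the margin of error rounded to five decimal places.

ME = 0.00935

With x = 1764 successes in n = 1845, p̂ = 0.95610.
SE = √(p̂(1−p̂)/n) = √(0.041975/1845) = 0.004770.
z* = 1.960 at the 95% level.
ME = 1.960·0.004770 = 0.00935.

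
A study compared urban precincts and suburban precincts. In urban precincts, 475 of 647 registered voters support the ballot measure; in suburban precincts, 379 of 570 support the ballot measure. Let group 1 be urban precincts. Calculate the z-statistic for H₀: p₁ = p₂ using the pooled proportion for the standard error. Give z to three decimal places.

Sample proportions: p̂₁ = 475/647 = 0.73416 and p̂₂ = 379/570 = 0.66491.
Pooling: p̂ = 854/1217 = 0.70173.
Pooled SE = √[0.2093068·0.00329998] ≈ 0.026281.
z = (p̂₁ − p̂₂)/SE = (0.73416 − 0.66491)/0.026281 = 0.06925/0.026281 = 2.635.

z = 2.635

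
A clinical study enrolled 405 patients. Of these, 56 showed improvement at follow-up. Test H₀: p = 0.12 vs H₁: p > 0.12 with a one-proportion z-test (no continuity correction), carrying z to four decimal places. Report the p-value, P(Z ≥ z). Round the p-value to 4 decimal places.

With x = 56 successes in n = 405, p̂ = 0.13827.
SE₀ = √(0.12·0.88/405) = 0.016147.
Test statistic (full precision, shown to 4 dp): z = (56/405 − 0.12)/SE₀ ≈ 1.1315.
p-value = P(Z ≥ z) with z = 1.1315 → 0.1289.

p-value = 0.1289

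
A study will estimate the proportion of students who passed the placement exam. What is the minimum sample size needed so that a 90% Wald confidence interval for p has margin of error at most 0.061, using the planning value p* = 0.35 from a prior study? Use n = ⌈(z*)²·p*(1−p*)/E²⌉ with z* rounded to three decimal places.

The 90% critical value is z* = 1.645.
p*(1−p*) = 0.2275.
(z*)²·p*(1−p*)/E² = 2.706025·0.2275/0.003721 = 165.445.
Rounding up, n = 166.

n = 166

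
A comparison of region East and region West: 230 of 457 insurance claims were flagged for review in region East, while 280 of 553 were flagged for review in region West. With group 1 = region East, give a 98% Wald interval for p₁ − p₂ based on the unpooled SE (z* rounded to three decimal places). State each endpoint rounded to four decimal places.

(-0.0766, 0.0705)

p̂₁ = 230/457 = 0.50328, p̂₂ = 280/553 = 0.50633; p̂₁ − p̂₂ = -0.00305.
Unpooled SE = √(p̂₁(1−p̂₁)/n₁ + p̂₂(1−p̂₂)/n₂) = √(0.000547022 + 0.000452007) = 0.031607.
z* = 2.326 at the 98% level. Margin = 2.326·0.031607 = 0.07352.
So the interval runs from -0.0766 to 0.0705.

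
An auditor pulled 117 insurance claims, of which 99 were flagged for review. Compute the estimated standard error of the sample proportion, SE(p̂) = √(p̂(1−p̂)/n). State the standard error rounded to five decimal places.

SE = 0.03336

With x = 99 successes in n = 117, p̂ = 0.84615.
p̂(1−p̂) = 0.130180.
SE = √(0.130180/117) = 0.03336.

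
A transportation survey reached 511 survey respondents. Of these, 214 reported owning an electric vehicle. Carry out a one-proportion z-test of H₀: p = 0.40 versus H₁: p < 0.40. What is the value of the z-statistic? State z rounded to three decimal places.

z = 0.867

The sample proportion is 214/511 = 0.41879.
Under H₀, SE = √(p₀(1−p₀)/n) = √(0.40·0.60/511) = √0.000469667 = 0.021672.
z = (p̂ − p₀)/SE = (0.41879 − 0.40)/0.021672 = 0.867.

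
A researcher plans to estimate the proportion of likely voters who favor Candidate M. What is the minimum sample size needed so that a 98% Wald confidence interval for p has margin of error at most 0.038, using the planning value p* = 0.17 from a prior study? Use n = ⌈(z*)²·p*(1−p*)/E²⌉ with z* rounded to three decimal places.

n = 529

For 98% confidence, z* = 2.326.
p*(1−p*) = 0.17·0.83 = 0.1411.
Required n before rounding: 5.410276 × 0.1411 / 0.038² = 528.663.
Rounding up, n = 529.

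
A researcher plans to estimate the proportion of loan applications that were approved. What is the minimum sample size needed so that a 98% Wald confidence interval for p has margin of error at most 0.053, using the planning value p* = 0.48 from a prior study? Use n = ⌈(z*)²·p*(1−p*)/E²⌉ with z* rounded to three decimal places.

n = 481

The 98% critical value is z* = 2.326.
p*(1−p*) = 0.48·0.52 = 0.2496.
Required n before rounding: 5.410276 × 0.2496 / 0.053² = 480.742.
⌈480.742⌉ = 481.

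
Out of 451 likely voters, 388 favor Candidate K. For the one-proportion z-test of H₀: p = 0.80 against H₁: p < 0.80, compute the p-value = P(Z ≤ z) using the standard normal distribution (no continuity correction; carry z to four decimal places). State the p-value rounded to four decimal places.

p-value = 0.9993

With x = 388 successes in n = 451, p̂ = 0.86031.
Null standard error: √(0.80·0.20/451) = √0.000354767 = 0.018835.
z = (p̂ − p₀)/SE = (388/451 − 0.80)/0.018835 ≈ 3.2020.
p-value = P(Z ≤ z) with z = 3.2020 → 0.9993.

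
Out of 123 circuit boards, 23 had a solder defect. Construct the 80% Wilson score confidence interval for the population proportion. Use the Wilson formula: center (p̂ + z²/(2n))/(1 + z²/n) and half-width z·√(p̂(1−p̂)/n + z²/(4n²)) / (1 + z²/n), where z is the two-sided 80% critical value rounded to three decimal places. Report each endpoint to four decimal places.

Here p̂ = 23/123 = 0.18699 and z = 1.282 (z² = 1.643524).
Denominator 1 + z²/n = 1 + 1.643524/123 = 1.013362.
Adjusted center: (0.18699 + z²/(2n))/1.013362 = 0.19112.
Radicand: p̂(1−p̂)/n + z²/(4n²) = 0.001235983 + 0.000027159 = 0.001263142.
Half-width = 1.282·√0.001263142/1.013362 = 0.04496.
So the interval runs from 0.1462 to 0.2361.

(0.1462, 0.2361)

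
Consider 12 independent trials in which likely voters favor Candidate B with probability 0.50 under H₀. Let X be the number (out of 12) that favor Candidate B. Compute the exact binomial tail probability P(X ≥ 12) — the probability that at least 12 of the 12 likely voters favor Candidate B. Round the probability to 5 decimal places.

X ~ Binomial(n=12, p=0.50).
P(X ≥ 12) = C(12,12)·0.50^12·0.50^0.
= 0.000244 = 0.00024.

P = 0.00024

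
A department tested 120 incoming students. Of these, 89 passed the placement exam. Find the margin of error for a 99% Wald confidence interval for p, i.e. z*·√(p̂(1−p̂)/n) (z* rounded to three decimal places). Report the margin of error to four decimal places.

The sample proportion is 89/120 = 0.74167.
SE(p̂) = √(0.74167·0.25833/120) = 0.039958.
The 99% critical value is z* = 2.576.
Margin of error = z*·SE = 2.576 × 0.039958 = 0.1029.

ME = 0.1029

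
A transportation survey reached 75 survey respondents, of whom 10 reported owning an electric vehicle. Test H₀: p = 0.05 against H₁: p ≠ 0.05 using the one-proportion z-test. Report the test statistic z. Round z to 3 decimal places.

z = 3.311

With x = 10 successes in n = 75, p̂ = 0.13333.
Under H₀, SE = √(p₀(1−p₀)/n) = √(0.05·0.95/75) = √0.000633333 = 0.025166.
z = (p̂ − p₀)/SE = (0.13333 − 0.05)/0.025166 = 3.311.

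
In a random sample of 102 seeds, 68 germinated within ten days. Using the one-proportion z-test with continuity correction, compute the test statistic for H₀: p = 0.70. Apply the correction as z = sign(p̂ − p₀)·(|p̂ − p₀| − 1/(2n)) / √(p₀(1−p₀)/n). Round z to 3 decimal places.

z = -0.627

With x = 68 successes in n = 102, p̂ = 0.66667. p̂ − p₀ = -0.033333.
1/(2n) = 0.004902.
Corrected numerator: |-0.033333| − 0.004902 = 0.028431.
Under H₀, SE = √(p₀(1−p₀)/n) = √(0.70·0.30/102) = √0.002058824 = 0.045374.
z = (−)0.028431/0.045374 = -0.627.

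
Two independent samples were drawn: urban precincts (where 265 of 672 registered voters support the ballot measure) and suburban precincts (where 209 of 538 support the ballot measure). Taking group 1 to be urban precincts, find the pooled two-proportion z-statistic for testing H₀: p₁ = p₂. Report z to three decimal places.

p̂₁ = 265/672 = 0.39435, p̂₂ = 209/538 = 0.38848.
Pooling: p̂ = 474/1210 = 0.39174.
SE = √[p̂(1−p̂)(1/n₁+1/n₂)] = √[0.39174·0.60826·(1/672+1/538)] ≈ 0.028240.
z = 0.00587/0.028240 = 0.208.

z = 0.208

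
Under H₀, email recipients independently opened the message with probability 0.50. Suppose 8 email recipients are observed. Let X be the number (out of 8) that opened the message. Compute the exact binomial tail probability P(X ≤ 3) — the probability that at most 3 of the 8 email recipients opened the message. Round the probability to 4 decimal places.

X ~ Binomial(n=8, p=0.50).
P(X ≤ 3) = C(8,0)·0.50^0·0.50^8 + C(8,1)·0.50^1·0.50^7 + C(8,2)·0.50^2·0.50^6 + C(8,3)·0.50^3·0.50^5.
= 0.003906 + 0.031250 + 0.109375 + 0.218750 = 0.3633.

P = 0.3633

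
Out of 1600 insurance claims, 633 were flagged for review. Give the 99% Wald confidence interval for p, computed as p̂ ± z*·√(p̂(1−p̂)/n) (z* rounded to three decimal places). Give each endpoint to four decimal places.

(0.3641, 0.4271)

Sample proportion p̂ = 633/1600 = 0.39563.
SE(p̂) = √(0.39563·0.60437/1600) = 0.012225.
The 99% critical value is z* = 2.576.
Margin = 2.576·0.012225 = 0.03149.
CI: 0.39563 ± 0.03149 = (0.3641, 0.4271).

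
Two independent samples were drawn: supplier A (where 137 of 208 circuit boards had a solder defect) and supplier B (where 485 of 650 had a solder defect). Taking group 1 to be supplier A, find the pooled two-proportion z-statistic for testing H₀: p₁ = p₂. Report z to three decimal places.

z = -2.460

Sample proportions: p̂₁ = 137/208 = 0.65865 and p̂₂ = 485/650 = 0.74615.
Pooling: p̂ = 622/858 = 0.72494.
SE = √[p̂(1−p̂)(1/n₁+1/n₂)] = √[0.72494·0.27506·(1/208+1/650)] ≈ 0.035573.
z = (p̂₁ − p̂₂)/SE = (0.65865 − 0.74615)/0.035573 = -0.08750/0.035573 = -2.460.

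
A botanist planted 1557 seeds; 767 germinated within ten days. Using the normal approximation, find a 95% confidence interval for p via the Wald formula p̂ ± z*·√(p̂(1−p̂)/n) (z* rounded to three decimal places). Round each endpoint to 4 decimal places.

(0.4678, 0.5174)

With x = 767 successes in n = 1557, p̂ = 0.49261.
Standard error of p̂: √(0.249945/1557) = √0.000160530 = 0.012670.
For 95% confidence, z* = 1.960.
Margin of error: 1.960 × 0.012670 = 0.02483.
So the interval runs from 0.4678 to 0.5174.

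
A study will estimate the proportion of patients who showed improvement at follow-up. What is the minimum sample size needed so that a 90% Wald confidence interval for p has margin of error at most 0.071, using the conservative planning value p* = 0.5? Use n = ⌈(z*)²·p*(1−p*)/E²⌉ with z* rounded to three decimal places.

The 90% critical value is z* = 1.645.
p*(1−p*) = 0.50·0.50 = 0.2500.
Required n before rounding: 2.706025 × 0.2500 / 0.071² = 134.201.
⌈134.201⌉ = 135.

n = 135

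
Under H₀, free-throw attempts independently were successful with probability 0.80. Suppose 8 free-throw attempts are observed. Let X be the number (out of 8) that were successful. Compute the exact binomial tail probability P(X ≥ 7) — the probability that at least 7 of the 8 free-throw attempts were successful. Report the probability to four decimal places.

X ~ Binomial(n=8, p=0.80).
P(X ≥ 7) = C(8,7)·0.80^7·0.20^1 + C(8,8)·0.80^8·0.20^0.
= 0.335544 + 0.167772 = 0.5033.

P = 0.5033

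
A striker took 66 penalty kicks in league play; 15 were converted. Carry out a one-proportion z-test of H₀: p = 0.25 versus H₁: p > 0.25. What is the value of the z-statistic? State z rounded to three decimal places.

z = -0.426

The sample proportion is 15/66 = 0.22727.
Null standard error: √(0.25·0.75/66) = √0.002840909 = 0.053300.
Test statistic: z = -0.02273/0.053300 = -0.426.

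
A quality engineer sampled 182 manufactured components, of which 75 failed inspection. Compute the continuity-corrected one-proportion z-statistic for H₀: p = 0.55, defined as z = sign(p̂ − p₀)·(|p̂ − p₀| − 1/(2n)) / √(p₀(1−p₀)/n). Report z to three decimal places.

Sample proportion p̂ = 75/182 = 0.41209. p̂ − p₀ = -0.137912.
1/(2n) = 0.002747.
Corrected numerator: |-0.137912| − 0.002747 = 0.135165.
Under H₀, SE = √(p₀(1−p₀)/n) = √(0.55·0.45/182) = √0.001359890 = 0.036877.
z = (−)0.135165/0.036877 = -3.665.

z = -3.665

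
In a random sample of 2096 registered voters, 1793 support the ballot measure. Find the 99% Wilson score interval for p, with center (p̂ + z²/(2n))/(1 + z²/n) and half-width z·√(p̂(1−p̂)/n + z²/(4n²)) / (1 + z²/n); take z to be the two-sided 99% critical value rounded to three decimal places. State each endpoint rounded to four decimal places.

Here p̂ = 1793/2096 = 0.85544 and z = 2.576 (z² = 6.635776).
1 + z²/n = 1.003166.
Center = (0.85544 + 0.001583)/1.003166 = 0.85432.
Radicand: p̂(1−p̂)/n + z²/(4n²) = 0.000059000 + 0.000000378 = 0.000059378.
Half-width = 2.576·√0.000059378/1.003166 = 0.01979.
CI: 0.85432 ± 0.01979 = (0.8345, 0.8741).

(0.8345, 0.8741)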